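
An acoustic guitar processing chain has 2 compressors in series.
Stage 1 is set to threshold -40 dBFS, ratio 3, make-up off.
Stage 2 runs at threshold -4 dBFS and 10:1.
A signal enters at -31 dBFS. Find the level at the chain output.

Stage 1: 9 dB above -40 dBFS, reduced 3:1 to 3 dB above → -37 dBFS.
Stage 2: below threshold (-37 ≤ -4); passes unchanged; output -37 dBFS.

-37 dBFS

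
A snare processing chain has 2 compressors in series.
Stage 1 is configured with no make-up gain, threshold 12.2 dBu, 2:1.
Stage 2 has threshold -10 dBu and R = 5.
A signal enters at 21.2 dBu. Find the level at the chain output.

Stage 1: overshoot 9 dB → 9/2 = 4.5 dB → 16.7 dBu.
Stage 2: overshoot 26.7 dB → 26.7/5 = 5.34 dB → -4.66 dBu.

-4.66 dBu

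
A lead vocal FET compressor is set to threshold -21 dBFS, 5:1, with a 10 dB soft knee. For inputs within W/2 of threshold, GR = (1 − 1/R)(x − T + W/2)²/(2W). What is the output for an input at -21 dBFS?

-22 dBFS

x − T + W/2 = -21 − (-21) + 5 = 5.
GR = (1 − 1/5) × 5² / 20 = 0.8 × 25 / 20 = 1 dB.
Output = -21 − 1 = -22 dBFS.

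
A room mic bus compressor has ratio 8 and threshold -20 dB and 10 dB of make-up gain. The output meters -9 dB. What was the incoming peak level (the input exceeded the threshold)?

-12 dB

Remove make-up: -9 − 10 = -19 dB.
That's 1 dB above the -20 dB threshold.
Undo the ratio: input overshoot = 1 × 8 = 8 dB, giving input = -12 dB.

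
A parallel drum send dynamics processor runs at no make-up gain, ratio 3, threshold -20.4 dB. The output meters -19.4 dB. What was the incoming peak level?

Post-compression overshoot = -19.4 − (-20.4) = 1 dB.
Before 3:1 compression the overshoot was 1 × 3 = 3 dB, so input = -20.4 + 3 = -17.4 dB.

-17.4 dB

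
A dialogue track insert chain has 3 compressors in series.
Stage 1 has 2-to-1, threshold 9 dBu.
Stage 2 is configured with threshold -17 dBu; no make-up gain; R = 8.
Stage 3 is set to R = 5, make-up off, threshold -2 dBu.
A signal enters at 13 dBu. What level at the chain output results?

Stage 1: 13 dBu is 4 dB over 9 dBu; at 2:1 that becomes 2 dB over, giving 11 dBu.
Stage 2: 11 dBu is 28 dB over -17 dBu; at 8:1 that becomes 3.5 dB over, giving -13.5 dBu.
Stage 3: -13.5 dBu is at or below the -2 dBu threshold — no compression; output -13.5 dBu.

-13.5 dBu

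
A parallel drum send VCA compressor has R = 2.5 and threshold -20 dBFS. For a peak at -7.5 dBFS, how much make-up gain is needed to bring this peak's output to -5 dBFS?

The peak compresses to -20 + 12.5/2.5 = -15 dBFS.
To reach -5 dBFS requires -5 − (-15) = 10 dB of make-up.

10 dB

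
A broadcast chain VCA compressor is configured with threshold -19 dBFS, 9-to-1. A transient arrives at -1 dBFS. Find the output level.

Overshoot: -1 − (-19) = 18 dB.
At 9:1 the overshoot is divided by 9, leaving 2 dB above threshold.
That puts the output at -17 dBFS.

-17 dBFS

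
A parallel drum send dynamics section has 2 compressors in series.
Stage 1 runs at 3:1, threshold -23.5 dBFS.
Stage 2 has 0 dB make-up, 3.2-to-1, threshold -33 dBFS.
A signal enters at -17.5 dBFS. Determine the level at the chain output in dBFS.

-29.40625 dBFS

Stage 1: overshoot 6 dB → 6/3 = 2 dB → -21.5 dBFS.
Stage 2: overshoot 11.5 dB → 11.5/3.2 = 3.59375 dB → -29.40625 dBFS.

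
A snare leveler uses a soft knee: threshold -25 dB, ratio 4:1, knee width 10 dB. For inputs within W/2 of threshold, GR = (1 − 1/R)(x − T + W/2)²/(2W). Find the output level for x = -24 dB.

x − T + W/2 = -24 − (-25) + 5 = 6.
GR = (1 − 1/4) × 6² / 20 = 0.75 × 36 / 20 = 1.35 dB.
Output = -24 − 1.35 = -25.35 dB.

-25.35 dB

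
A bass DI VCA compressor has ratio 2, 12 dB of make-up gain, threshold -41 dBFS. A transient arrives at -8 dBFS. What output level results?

-12.5 dBFS

The input is 33 dB above the -41 dBFS threshold.
2:1 compression reduces that to 33/2 = 16.5 dB over.
So the level is -41 + 16.5 = -24.5 dBFS; make-up adds 12 dB, giving -12.5 dBFS.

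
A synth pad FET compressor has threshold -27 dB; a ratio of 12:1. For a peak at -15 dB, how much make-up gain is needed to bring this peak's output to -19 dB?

Overshoot 12 dB → 12/12 = 1 dB after compression, so the compressed level is -27 + 1 = -26 dB.
Make-up = target − compressed = -19 − (-26) = 7 dB.

7 dB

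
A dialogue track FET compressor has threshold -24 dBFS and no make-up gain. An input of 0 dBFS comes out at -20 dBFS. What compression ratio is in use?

Input overshoot = 0 − (-24) = 24 dB; output overshoot = -20 − (-24) = 4 dB.
Ratio = 24 / 4 = 6.

6:1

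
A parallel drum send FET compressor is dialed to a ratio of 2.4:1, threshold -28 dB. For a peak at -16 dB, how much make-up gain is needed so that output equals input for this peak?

Overshoot 12 dB → 12/2.4 = 5 dB after compression, so the compressed level is -28 + 5 = -23 dB.
Make-up = target − compressed = -16 − (-23) = 7 dB.

7 dB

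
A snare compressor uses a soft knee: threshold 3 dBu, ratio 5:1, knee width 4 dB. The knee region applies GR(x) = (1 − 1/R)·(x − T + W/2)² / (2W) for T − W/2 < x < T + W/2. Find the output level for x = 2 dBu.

x − T + W/2 = 2 − 3 + 2 = 1.
GR = (1 − 1/5) × 1² / 8 = 0.8 × 1 / 8 = 0.1 dB.
Output = 2 − 0.1 = 1.9 dBu.

1.9 dBu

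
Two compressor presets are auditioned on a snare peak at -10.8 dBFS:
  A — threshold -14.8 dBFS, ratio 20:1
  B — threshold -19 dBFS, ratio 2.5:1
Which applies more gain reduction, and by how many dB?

B, by 1.12 dB

A: 4 dB over, compressed to 0.2 dB over, so 3.8 dB of GR.
B: 8.2 dB over, compressed to 3.28 dB over, so 4.92 dB of GR.
B reduces 1.12 dB more.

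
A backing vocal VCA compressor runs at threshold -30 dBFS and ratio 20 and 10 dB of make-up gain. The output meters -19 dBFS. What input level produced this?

-10 dBFS

Before make-up, the level was -19 − 10 = -29 dBFS.
Post-compression overshoot = -29 − (-30) = 1 dB.
Undo the ratio: input overshoot = 1 × 20 = 20 dB, giving input = -10 dBFS.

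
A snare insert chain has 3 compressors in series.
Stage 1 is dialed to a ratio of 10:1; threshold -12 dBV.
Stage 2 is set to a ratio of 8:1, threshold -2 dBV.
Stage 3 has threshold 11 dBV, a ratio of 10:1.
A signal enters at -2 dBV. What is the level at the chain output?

Stage 1: overshoot 10 dB → 10/10 = 1 dB → -11 dBV.
Stage 2: -11 dBV is at or below the -2 dBV threshold — no compression; output -11 dBV.
Stage 3: -11 dBV ≤ 11 dBV, so stage 3 doesn't engage; output -11 dBV.

-11 dBV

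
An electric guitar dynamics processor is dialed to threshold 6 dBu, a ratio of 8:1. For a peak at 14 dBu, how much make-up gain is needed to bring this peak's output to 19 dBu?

The peak compresses to 6 + 8/8 = 7 dBu.
To reach 19 dBu requires 19 − 7 = 12 dB of make-up.

12 dB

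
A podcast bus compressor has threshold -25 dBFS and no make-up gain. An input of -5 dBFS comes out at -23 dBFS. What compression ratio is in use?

Input overshoot = -5 − (-25) = 20 dB; output overshoot = -23 − (-25) = 2 dB.
Ratio = 20 / 2 = 10.

10:1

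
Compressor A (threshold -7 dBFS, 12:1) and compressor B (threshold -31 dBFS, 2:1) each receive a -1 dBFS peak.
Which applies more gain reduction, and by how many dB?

A: GR = 6 − 6/12 = 5.5 dB.
B: GR = 30 − 30/2 = 15 dB.
B applies 9.5 dB more gain reduction.

B, by 9.5 dB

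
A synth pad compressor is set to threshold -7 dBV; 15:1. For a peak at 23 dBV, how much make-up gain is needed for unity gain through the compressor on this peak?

Overshoot 30 dB → 30/15 = 2 dB after compression, so the compressed level is -7 + 2 = -5 dBV.
Make-up = target − compressed = 23 − (-5) = 28 dB.

28 dB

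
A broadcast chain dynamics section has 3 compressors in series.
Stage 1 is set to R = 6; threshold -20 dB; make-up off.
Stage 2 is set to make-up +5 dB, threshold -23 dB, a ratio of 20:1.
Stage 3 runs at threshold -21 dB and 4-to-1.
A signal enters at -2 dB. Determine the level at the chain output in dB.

-20.175 dB

Stage 1: -2 dB is 18 dB over -20 dB; at 6:1 that becomes 3 dB over, giving -17 dB.
Stage 2: -17 dB is 6 dB over -23 dB; at 20:1 that becomes 0.3 dB over, giving -22.7 dB; +5 dB make-up → -17.7 dB.
Stage 3: 3.3 dB above -21 dB, reduced 4:1 to 0.825 dB above → -20.175 dB.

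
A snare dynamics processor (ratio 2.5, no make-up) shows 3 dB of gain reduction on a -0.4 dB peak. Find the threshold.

-5.4 dB

Input is 5 dB above T (since output overshoot × R = input overshoot: (-3.4 − T)·2.5 = -0.4 − T gives T = -5.4 dB).
Check: -5.4 + (-0.4 − (-5.4))/2.5 = -5.4 + 2 = -3.4 dB. ✓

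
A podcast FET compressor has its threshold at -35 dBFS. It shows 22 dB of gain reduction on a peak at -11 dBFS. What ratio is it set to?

Input overshoot = -11 − (-35) = 24 dB.
Output overshoot = 24 − 22 = 2 dB.
Ratio = input overshoot / output overshoot = 24 / 2 = 12.

12:1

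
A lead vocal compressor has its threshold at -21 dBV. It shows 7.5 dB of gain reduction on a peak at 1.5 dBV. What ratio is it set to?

Input overshoot = 1.5 − (-21) = 22.5 dB.
Output overshoot = 22.5 − 7.5 = 15 dB.
Ratio = input overshoot / output overshoot = 22.5 / 15 = 1.5.

1.5:1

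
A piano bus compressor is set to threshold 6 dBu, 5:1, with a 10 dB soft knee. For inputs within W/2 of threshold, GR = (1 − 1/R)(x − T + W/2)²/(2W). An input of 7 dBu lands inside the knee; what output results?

x − T + W/2 = 7 − 6 + 5 = 6.
GR = (1 − 1/5) × 6² / 20 = 0.8 × 36 / 20 = 1.44 dB.
Output = 7 − 1.44 = 5.56 dBu.

5.56 dBu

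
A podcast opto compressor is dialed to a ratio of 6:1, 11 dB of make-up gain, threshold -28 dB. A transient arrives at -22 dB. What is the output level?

-22 dB sits 6 dB over threshold.
6:1 compression reduces that to 6/6 = 1 dB over.
That puts the output at -27 dB; make-up adds 11 dB, giving -16 dB.

-16 dB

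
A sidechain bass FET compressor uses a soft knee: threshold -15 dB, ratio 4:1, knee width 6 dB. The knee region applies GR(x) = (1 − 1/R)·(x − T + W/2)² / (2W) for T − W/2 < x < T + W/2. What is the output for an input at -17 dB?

-17.0625 dB

x − T + W/2 = -17 − (-15) + 3 = 1.
GR = (1 − 1/4) × 1² / 12 = 0.75 × 1 / 12 = 0.0625 dB.
Output = -17 − 0.0625 = -17.0625 dB.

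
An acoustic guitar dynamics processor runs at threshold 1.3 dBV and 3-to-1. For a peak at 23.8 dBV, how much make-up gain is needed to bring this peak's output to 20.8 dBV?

12 dB

Without make-up, output = threshold + overshoot/3 = 1.3 + 7.5 = 8.8 dBV.
Gap to target: 12 dB.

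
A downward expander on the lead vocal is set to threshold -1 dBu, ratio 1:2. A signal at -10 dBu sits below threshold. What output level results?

Below threshold, a 1:2 expander applies gain = (2−1)×(T − x) of attenuation.
(2−1) × 9 = 9 dB, so output = -10 − 9 = -19 dBu.

-19 dBu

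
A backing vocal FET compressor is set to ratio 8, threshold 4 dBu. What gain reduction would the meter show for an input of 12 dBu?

7 dB

12 dBu exceeds the threshold by 8 dB.
After 8:1 compression the overshoot becomes 8/8 = 1 dB.
Gain reduction = 8 − 1 = 7 dB.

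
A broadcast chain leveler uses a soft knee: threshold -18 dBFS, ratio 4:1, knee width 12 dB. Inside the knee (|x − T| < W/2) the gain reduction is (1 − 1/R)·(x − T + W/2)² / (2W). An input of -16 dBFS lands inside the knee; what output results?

x − T + W/2 = -16 − (-18) + 6 = 8.
GR = (1 − 1/4) × 8² / 24 = 0.75 × 64 / 24 = 2 dB.
Output = -16 − 2 = -18 dBFS.

-18 dBFS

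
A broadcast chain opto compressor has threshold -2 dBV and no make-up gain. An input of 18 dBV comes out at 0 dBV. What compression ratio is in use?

Input overshoot = 18 − (-2) = 20 dB; output overshoot = 0 − (-2) = 2 dB.
Ratio = 20 / 2 = 10.

10:1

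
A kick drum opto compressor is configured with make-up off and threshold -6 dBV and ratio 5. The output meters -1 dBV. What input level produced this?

19 dBV

Post-compression overshoot = -1 − (-6) = 5 dB.
Input overshoot = R × output overshoot = 25 dB → input = -6 + 25 = 19 dBV.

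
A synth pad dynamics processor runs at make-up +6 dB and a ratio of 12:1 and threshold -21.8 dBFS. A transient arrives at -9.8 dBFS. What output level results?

-14.8 dBFS

Overshoot: -9.8 − (-21.8) = 12 dB.
At 12:1 the overshoot is divided by 12, leaving 1 dB above threshold.
That puts the output at -20.8 dBFS; make-up adds 6 dB, giving -14.8 dBFS.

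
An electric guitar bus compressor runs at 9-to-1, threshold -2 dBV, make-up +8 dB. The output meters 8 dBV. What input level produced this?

16 dBV

Before make-up, the level was 8 − 8 = 0 dBV.
That's 2 dB above the -2 dBV threshold.
Before 9:1 compression the overshoot was 2 × 9 = 18 dB, so input = -2 + 18 = 16 dBV.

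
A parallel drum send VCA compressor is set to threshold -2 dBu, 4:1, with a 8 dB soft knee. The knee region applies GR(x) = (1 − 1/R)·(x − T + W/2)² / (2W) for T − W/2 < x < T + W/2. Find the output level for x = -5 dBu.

x − T + W/2 = -5 − (-2) + 4 = 1.
GR = (1 − 1/4) × 1² / 16 = 0.75 × 1 / 16 = 0.046875 dB.
Output = -5 − 0.046875 = -5.046875 dBu.

-5.046875 dBu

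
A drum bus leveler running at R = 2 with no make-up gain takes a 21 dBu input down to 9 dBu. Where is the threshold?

Input is 24 dB above T (since output overshoot × R = input overshoot: (9 − T)·2 = 21 − T gives T = -3 dBu).
Check: -3 + (21 − (-3))/2 = -3 + 12 = 9 dBu. ✓

-3 dBu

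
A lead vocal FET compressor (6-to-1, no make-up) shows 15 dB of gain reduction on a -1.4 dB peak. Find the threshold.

-19.4 dB

Let T be the threshold. Output overshoot = (input overshoot)/R, so -16.4 − T = (-1.4 − T)/6.
6·(-16.4 − T) = -1.4 − T → 5·T = -98.4 − (-1.4) = -97.
T = -97/5 = -19.4 dB.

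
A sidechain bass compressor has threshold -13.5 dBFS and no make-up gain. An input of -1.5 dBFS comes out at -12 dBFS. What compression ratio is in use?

8:1

Input overshoot = -1.5 − (-13.5) = 12 dB; output overshoot = -12 − (-13.5) = 1.5 dB.
Ratio = 12 / 1.5 = 8.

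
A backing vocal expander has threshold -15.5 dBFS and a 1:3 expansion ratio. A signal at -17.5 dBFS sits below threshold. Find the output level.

-21.5 dBFS

The input is 2 dB below the -15.5 dBFS threshold.
A 1:3 expander multiplies undershoot by 3: 2 × 3 = 6 dB below threshold.
Output = -15.5 − 6 = -21.5 dBFS.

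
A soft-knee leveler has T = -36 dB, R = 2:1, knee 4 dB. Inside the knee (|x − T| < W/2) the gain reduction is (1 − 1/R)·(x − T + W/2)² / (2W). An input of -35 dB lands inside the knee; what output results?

x − T + W/2 = -35 − (-36) + 2 = 3.
GR = (1 − 1/2) × 3² / 8 = 0.5 × 9 / 8 = 0.5625 dB.
Output = -35 − 0.5625 = -35.5625 dB.

-35.5625 dB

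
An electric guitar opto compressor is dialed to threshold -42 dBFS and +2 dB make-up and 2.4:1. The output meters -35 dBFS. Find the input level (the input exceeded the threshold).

Before make-up, the level was -35 − 2 = -37 dBFS.
That's 5 dB above the -42 dBFS threshold.
Undo the ratio: input overshoot = 5 × 2.4 = 12 dB, giving input = -30 dBFS.

-30 dBFS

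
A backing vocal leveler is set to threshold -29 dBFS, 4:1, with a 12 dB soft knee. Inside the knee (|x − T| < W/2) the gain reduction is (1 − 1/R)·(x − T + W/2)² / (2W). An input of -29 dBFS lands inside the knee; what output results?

x − T + W/2 = -29 − (-29) + 6 = 6.
GR = (1 − 1/4) × 6² / 24 = 0.75 × 36 / 24 = 1.125 dB.
Output = -29 − 1.125 = -30.125 dBFS.

-30.125 dBFS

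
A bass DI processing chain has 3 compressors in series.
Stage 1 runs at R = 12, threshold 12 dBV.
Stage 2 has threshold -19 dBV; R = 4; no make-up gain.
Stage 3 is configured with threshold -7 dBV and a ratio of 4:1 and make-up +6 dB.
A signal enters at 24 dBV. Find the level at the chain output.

Stage 1: overshoot 12 dB → 12/12 = 1 dB → 13 dBV.
Stage 2: 13 dBV is 32 dB over -19 dBV; at 4:1 that becomes 8 dB over, giving -11 dBV.
Stage 3: below threshold (-11 ≤ -7); passes unchanged; make-up brings it to -5 dBV.

-5 dBV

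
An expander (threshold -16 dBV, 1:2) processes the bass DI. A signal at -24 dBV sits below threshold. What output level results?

-32 dBV

Below threshold, a 1:2 expander applies gain = (2−1)×(T − x) of attenuation.
(2−1) × 8 = 8 dB, so output = -24 − 8 = -32 dBV.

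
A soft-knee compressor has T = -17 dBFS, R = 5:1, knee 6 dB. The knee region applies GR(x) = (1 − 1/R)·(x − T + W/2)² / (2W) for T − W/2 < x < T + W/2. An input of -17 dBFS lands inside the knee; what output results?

-17.6 dBFS

x − T + W/2 = -17 − (-17) + 3 = 3.
GR = (1 − 1/5) × 3² / 12 = 0.8 × 9 / 12 = 0.6 dB.
Output = -17 − 0.6 = -17.6 dBFS.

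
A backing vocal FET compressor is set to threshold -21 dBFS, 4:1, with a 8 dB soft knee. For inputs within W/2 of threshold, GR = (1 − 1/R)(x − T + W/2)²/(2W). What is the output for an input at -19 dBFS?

x − T + W/2 = -19 − (-21) + 4 = 6.
GR = (1 − 1/4) × 6² / 16 = 0.75 × 36 / 16 = 1.6875 dB.
Output = -19 − 1.6875 = -20.6875 dBFS.

-20.6875 dBFS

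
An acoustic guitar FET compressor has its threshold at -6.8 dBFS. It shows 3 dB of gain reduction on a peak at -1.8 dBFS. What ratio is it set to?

2.5:1

Input overshoot = -1.8 − (-6.8) = 5 dB.
Output overshoot = 5 − 3 = 2 dB.
Ratio = input overshoot / output overshoot = 5 / 2 = 2.5.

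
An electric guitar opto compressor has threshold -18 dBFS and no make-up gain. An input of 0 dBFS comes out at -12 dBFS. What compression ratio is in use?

3:1

Input overshoot = 0 − (-18) = 18 dB; output overshoot = -12 − (-18) = 6 dB.
Ratio = 18 / 6 = 3.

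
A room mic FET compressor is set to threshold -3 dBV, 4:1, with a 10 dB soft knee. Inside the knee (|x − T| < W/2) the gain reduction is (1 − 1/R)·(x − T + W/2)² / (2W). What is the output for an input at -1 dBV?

x − T + W/2 = -1 − (-3) + 5 = 7.
GR = (1 − 1/4) × 7² / 20 = 0.75 × 49 / 20 = 1.8375 dB.
Output = -1 − 1.8375 = -2.8375 dBV.

-2.8375 dBV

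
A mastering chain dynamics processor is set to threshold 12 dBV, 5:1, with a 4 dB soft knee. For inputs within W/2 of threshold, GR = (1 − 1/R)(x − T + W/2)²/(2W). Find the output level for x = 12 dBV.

11.6 dBV

x − T + W/2 = 12 − 12 + 2 = 2.
GR = (1 − 1/5) × 2² / 8 = 0.8 × 4 / 8 = 0.4 dB.
Output = 12 − 0.4 = 11.6 dBV.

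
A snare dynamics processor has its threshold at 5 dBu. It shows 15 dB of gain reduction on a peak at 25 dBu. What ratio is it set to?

4:1

Input overshoot = 25 − 5 = 20 dB.
Output overshoot = 20 − 15 = 5 dB.
Ratio = input overshoot / output overshoot = 20 / 5 = 4.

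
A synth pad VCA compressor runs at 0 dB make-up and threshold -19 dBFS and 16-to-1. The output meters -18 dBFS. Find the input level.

-3 dBFS

Post-compression overshoot = -18 − (-19) = 1 dB.
Undo the ratio: input overshoot = 1 × 16 = 16 dB, giving input = -3 dBFS.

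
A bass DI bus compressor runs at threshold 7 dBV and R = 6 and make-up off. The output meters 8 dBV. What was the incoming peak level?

13 dBV

Post-compression overshoot = 8 − 7 = 1 dB.
Input overshoot = R × output overshoot = 6 dB → input = 7 + 6 = 13 dBV.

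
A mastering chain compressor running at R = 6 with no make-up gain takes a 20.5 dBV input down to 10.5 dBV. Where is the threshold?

8.5 dBV

Input is 12 dB above T (since output overshoot × R = input overshoot: (10.5 − T)·6 = 20.5 − T gives T = 8.5 dBV).
Check: 8.5 + (20.5 − 8.5)/6 = 8.5 + 2 = 10.5 dBV. ✓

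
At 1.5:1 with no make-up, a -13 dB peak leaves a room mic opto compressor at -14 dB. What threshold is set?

Let T be the threshold. Output overshoot = (input overshoot)/R, so -14 − T = (-13 − T)/1.5.
1.5·(-14 − T) = -13 − T → 0.5·T = -21 − (-13) = -8.
T = -8/0.5 = -16 dB.

-16 dB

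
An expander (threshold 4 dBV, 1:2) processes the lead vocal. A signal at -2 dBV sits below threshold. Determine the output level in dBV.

-8 dBV

Undershoot = 4 − (-2) = 6 dB.
At 1:2, that expands to 12 dB under threshold.
Output = 4 − 12 = -8 dBV.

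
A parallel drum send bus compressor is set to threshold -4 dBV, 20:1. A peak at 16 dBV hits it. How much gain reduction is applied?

19 dB

The signal is 20 dB above threshold.
A 20:1 ratio leaves 1 dB of that excess.
GR = overshoot in − overshoot out = 20 − 1 = 19 dB.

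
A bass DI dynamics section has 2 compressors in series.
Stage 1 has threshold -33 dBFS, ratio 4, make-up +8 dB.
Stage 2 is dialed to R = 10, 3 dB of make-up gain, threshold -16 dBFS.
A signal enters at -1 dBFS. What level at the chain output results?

Stage 1: -1 dBFS is 32 dB over -33 dBFS; at 4:1 that becomes 8 dB over, giving -25 dBFS; +8 dB make-up → -17 dBFS.
Stage 2: -17 dBFS is at or below the -16 dBFS threshold — no compression; make-up brings it to -14 dBFS.

-14 dBFS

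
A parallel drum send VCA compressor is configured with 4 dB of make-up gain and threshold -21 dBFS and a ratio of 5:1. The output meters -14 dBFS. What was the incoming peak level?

Before make-up, the level was -14 − 4 = -18 dBFS.
That's 3 dB above the -21 dBFS threshold.
Input overshoot = R × output overshoot = 15 dB → input = -21 + 15 = -6 dBFS.

-6 dBFS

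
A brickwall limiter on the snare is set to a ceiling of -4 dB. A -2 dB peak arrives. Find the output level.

-4 dB

The limiter clamps the peak to its -4 dB ceiling.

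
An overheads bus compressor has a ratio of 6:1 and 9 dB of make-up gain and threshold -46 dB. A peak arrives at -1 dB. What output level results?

-29.5 dB

The input is 45 dB above the -46 dB threshold.
The 45 dB excess becomes 7.5 dB after 6:1 reduction.
Output = -46 + 7.5 = -38.5 dB; make-up adds 9 dB, giving -29.5 dB.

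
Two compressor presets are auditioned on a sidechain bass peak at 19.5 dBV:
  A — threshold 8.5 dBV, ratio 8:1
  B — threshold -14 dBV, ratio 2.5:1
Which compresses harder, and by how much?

A: 11 dB over, compressed to 1.375 dB over, so 9.625 dB of GR.
B: 33.5 dB over, compressed to 13.4 dB over, so 20.1 dB of GR.
Difference: 10.475 dB in favour of B.

B, by 10.475 dB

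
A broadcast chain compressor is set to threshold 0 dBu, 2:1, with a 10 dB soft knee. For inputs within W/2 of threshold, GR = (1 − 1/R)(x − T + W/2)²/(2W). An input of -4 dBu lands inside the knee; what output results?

-4.025 dBu

x − T + W/2 = -4 − 0 + 5 = 1.
GR = (1 − 1/2) × 1² / 20 = 0.5 × 1 / 20 = 0.025 dB.
Output = -4 − 0.025 = -4.025 dBu.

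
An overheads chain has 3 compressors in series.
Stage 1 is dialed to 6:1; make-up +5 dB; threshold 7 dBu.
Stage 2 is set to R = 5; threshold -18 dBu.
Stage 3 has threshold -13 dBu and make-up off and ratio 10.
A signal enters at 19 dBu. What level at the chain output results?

Stage 1: overshoot 12 dB → 12/6 = 2 dB → 9 dBu; +5 dB make-up → 14 dBu.
Stage 2: overshoot 32 dB → 32/5 = 6.4 dB → -11.6 dBu.
Stage 3: -11.6 dBu is 1.4 dB over -13 dBu; at 10:1 that becomes 0.14 dB over, giving -12.86 dBu.

-12.86 dBu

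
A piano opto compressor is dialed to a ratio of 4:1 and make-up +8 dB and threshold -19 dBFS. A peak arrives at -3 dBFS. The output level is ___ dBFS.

-7 dBFS

The input is 16 dB above the -19 dBFS threshold.
At 4:1 the overshoot is divided by 4, leaving 4 dB above threshold.
That puts the output at -15 dBFS; make-up adds 8 dB, giving -7 dBFS.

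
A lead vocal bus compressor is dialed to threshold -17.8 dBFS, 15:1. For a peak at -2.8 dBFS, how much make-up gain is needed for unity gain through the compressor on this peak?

Without make-up, output = threshold + overshoot/15 = -17.8 + 1 = -16.8 dBFS.
Gap to target: 14 dB.

14 dB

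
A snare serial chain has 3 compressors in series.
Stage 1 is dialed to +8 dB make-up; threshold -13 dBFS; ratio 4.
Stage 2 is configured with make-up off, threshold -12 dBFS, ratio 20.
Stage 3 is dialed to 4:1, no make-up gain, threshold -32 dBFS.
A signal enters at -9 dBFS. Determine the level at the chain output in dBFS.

-26.9 dBFS

Stage 1: -9 dBFS is 4 dB over -13 dBFS; at 4:1 that becomes 1 dB over, giving -12 dBFS; +8 dB make-up → -4 dBFS.
Stage 2: 8 dB above -12 dBFS, reduced 20:1 to 0.4 dB above → -11.6 dBFS.
Stage 3: overshoot 20.4 dB → 20.4/4 = 5.1 dB → -26.9 dBFS.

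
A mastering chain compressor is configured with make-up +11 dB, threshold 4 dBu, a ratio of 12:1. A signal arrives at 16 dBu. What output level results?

The input is 12 dB above the 4 dBu threshold.
At 12:1 the overshoot is divided by 12, leaving 1 dB above threshold.
That puts the output at 5 dBu; make-up adds 11 dB, giving 16 dBu.

16 dBu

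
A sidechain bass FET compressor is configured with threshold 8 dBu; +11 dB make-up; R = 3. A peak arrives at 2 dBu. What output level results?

13 dBu

2 dBu is 6 dB below the 8 dBu threshold, so no gain reduction is applied.
Make-up gain adds 11 dB: 2 + 11 = 13 dBu.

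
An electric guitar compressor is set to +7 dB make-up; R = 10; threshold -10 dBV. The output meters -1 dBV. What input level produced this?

Before make-up, the level was -1 − 7 = -8 dBV.
That's 2 dB above the -10 dBV threshold.
Input overshoot = R × output overshoot = 20 dB → input = -10 + 20 = 10 dBV.

10 dBV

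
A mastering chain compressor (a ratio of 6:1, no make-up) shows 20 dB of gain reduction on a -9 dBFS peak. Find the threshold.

Gain reduction = -9 − (-29) = 20 dB; output overshoot = GR / (R − 1) = 20 / 5 = 4 dB.
Threshold = output − output overshoot = -29 − 4 = -33 dBFS.

-33 dBFS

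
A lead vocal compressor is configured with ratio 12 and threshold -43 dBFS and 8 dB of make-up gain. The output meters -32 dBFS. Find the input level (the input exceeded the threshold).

-7 dBFS

Stripping the +8 dB make-up gives -40 dBFS at the gain stage.
That's 3 dB above the -43 dBFS threshold.
Input overshoot = R × output overshoot = 36 dB → input = -43 + 36 = -7 dBFS.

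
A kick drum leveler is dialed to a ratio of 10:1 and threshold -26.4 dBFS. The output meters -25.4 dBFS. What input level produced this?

Post-compression overshoot = -25.4 − (-26.4) = 1 dB.
Input overshoot = R × output overshoot = 10 dB → input = -26.4 + 10 = -16.4 dBFS.

-16.4 dBFS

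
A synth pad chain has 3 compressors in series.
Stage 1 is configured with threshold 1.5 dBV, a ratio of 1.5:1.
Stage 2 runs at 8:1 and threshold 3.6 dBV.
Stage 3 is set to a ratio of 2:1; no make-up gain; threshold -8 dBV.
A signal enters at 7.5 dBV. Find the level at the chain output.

-2.08125 dBV

Stage 1: 6 dB above 1.5 dBV, reduced 1.5:1 to 4 dB above → 5.5 dBV.
Stage 2: overshoot 1.9 dB → 1.9/8 = 0.2375 dB → 3.8375 dBV.
Stage 3: 11.8375 dB above -8 dBV, reduced 2:1 to 5.91875 dB above → -2.08125 dBV.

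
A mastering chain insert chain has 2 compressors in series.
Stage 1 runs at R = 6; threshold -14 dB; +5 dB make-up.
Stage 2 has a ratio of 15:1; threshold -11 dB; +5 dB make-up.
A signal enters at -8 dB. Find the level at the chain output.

-5.8 dB

Stage 1: 6 dB above -14 dB, reduced 6:1 to 1 dB above → -13 dB; +5 dB make-up → -8 dB.
Stage 2: overshoot 3 dB → 3/15 = 0.2 dB → -10.8 dB; +5 dB make-up → -5.8 dB.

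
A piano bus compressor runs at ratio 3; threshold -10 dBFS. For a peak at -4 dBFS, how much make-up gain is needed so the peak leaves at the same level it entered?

4 dB

Overshoot 6 dB → 6/3 = 2 dB after compression, so the compressed level is -10 + 2 = -8 dBFS.
Make-up = target − compressed = -4 − (-8) = 4 dB.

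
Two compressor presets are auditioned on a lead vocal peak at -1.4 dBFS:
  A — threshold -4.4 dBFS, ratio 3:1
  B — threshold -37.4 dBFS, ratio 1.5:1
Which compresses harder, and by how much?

A: overshoot 3 dB → output overshoot 1 dB → GR 2 dB.
B: overshoot 36 dB → output overshoot 24 dB → GR 12 dB.
B applies 10 dB more gain reduction.

B, by 10 dB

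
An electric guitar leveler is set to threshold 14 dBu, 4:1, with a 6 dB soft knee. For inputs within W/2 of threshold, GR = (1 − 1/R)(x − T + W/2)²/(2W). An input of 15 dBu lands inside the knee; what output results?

x − T + W/2 = 15 − 14 + 3 = 4.
GR = (1 − 1/4) × 4² / 12 = 0.75 × 16 / 12 = 1 dB.
Output = 15 − 1 = 14 dBu.

14 dBu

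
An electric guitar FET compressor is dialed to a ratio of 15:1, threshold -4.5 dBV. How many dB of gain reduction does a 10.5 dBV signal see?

10.5 dBV exceeds the threshold by 15 dB.
A 15:1 ratio leaves 1 dB of that excess.
Gain reduction = 15 − 1 = 14 dB.

14 dB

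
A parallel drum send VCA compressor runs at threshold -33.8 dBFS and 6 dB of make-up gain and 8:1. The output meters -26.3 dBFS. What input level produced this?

-21.8 dBFS

Stripping the +6 dB make-up gives -32.3 dBFS at the gain stage.
Post-compression overshoot = -32.3 − (-33.8) = 1.5 dB.
Input overshoot = R × output overshoot = 12 dB → input = -33.8 + 12 = -21.8 dBFS.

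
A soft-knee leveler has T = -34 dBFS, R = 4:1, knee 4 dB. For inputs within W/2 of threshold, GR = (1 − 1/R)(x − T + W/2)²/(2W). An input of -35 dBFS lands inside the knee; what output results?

-35.09375 dBFS

x − T + W/2 = -35 − (-34) + 2 = 1.
GR = (1 − 1/4) × 1² / 8 = 0.75 × 1 / 8 = 0.09375 dB.
Output = -35 − 0.09375 = -35.09375 dBFS.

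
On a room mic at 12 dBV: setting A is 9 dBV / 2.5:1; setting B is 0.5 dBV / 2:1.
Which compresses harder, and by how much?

A: 3 dB over, compressed to 1.2 dB over, so 1.8 dB of GR.
B: 11.5 dB over, compressed to 5.75 dB over, so 5.75 dB of GR.
B applies 3.95 dB more gain reduction.

B, by 3.95 dB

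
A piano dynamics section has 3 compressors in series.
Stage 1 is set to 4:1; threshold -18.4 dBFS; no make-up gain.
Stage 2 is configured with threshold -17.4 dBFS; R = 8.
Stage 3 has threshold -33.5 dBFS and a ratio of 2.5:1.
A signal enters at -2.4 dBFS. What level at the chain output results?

Stage 1: 16 dB above -18.4 dBFS, reduced 4:1 to 4 dB above → -14.4 dBFS.
Stage 2: overshoot 3 dB → 3/8 = 0.375 dB → -17.025 dBFS.
Stage 3: 16.475 dB above -33.5 dBFS, reduced 2.5:1 to 6.59 dB above → -26.91 dBFS.

-26.91 dBFS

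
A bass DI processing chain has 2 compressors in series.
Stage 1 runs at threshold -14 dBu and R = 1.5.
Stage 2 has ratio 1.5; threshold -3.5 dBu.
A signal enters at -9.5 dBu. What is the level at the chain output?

-11 dBu

Stage 1: 4.5 dB above -14 dBu, reduced 1.5:1 to 3 dB above → -11 dBu.
Stage 2: below threshold (-11 ≤ -3.5); passes unchanged; output -11 dBu.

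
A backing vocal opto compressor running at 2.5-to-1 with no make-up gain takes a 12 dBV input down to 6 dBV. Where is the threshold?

Let T be the threshold. Output overshoot = (input overshoot)/R, so 6 − T = (12 − T)/2.5.
2.5·(6 − T) = 12 − T → 1.5·T = 15 − 12 = 3.
T = 3/1.5 = 2 dBV.

2 dBV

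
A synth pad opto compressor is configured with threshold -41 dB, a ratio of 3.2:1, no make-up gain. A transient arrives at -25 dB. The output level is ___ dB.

The input is 16 dB above the -41 dB threshold.
The 16 dB excess becomes 5 dB after 3.2:1 reduction.
That puts the output at -36 dB.

-36 dB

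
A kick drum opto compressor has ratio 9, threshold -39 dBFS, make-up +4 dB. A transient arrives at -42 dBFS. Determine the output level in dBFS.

-38 dBFS

-42 dBFS is 3 dB below the -39 dBFS threshold, so no gain reduction is applied.
Make-up gain adds 4 dB: -42 + 4 = -38 dBFS.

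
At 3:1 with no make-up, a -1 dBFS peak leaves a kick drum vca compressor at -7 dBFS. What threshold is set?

-10 dBFS

Gain reduction = -1 − (-7) = 6 dB; output overshoot = GR / (R − 1) = 6 / 2 = 3 dB.
Threshold = output − output overshoot = -7 − 3 = -10 dBFS.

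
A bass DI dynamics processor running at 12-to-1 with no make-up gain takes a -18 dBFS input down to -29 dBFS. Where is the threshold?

-30 dBFS

Input is 12 dB above T (since output overshoot × R = input overshoot: (-29 − T)·12 = -18 − T gives T = -30 dBFS).
Check: -30 + (-18 − (-30))/12 = -30 + 1 = -29 dBFS. ✓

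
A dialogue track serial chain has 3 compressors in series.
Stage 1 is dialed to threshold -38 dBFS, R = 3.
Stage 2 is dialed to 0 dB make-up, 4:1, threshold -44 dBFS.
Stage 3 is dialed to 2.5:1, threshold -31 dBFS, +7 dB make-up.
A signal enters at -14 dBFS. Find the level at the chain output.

Stage 1: -14 dBFS is 24 dB over -38 dBFS; at 3:1 that becomes 8 dB over, giving -30 dBFS.
Stage 2: overshoot 14 dB → 14/4 = 3.5 dB → -40.5 dBFS.
Stage 3: -40.5 dBFS ≤ -31 dBFS, so stage 3 doesn't engage; make-up brings it to -33.5 dBFS.

-33.5 dBFS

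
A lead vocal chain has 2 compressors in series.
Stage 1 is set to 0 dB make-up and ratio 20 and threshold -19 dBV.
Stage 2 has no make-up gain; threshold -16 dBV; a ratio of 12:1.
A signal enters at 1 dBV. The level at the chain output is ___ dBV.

Stage 1: overshoot 20 dB → 20/20 = 1 dB → -18 dBV.
Stage 2: -18 dBV is at or below the -16 dBV threshold — no compression; output -18 dBV.

-18 dBV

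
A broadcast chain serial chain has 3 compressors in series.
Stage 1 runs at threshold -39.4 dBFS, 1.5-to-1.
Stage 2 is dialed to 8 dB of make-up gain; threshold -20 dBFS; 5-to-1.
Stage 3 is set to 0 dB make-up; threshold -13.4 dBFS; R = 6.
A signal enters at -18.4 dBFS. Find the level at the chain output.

-17.4 dBFS

Stage 1: 21 dB above -39.4 dBFS, reduced 1.5:1 to 14 dB above → -25.4 dBFS.
Stage 2: -25.4 dBFS ≤ -20 dBFS, so stage 2 doesn't engage; make-up brings it to -17.4 dBFS.
Stage 3: -17.4 dBFS is at or below the -13.4 dBFS threshold — no compression; output -17.4 dBFS.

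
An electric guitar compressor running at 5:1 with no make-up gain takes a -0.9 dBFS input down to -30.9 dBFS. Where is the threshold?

-38.4 dBFS

Let T be the threshold. Output overshoot = (input overshoot)/R, so -30.9 − T = (-0.9 − T)/5.
5·(-30.9 − T) = -0.9 − T → 4·T = -154.5 − (-0.9) = -153.6.
T = -153.6/4 = -38.4 dBFS.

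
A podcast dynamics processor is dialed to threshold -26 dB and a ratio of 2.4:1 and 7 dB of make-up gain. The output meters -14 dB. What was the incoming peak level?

Remove make-up: -14 − 7 = -21 dB.
The compressed level sits -21 − (-26) = 5 dB over threshold.
Before 2.4:1 compression the overshoot was 5 × 2.4 = 12 dB, so input = -26 + 12 = -14 dB.

-14 dB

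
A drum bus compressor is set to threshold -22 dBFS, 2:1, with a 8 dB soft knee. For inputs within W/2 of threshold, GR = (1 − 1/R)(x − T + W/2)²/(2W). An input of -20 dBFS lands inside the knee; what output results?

-21.125 dBFS

x − T + W/2 = -20 − (-22) + 4 = 6.
GR = (1 − 1/2) × 6² / 16 = 0.5 × 36 / 16 = 1.125 dB.
Output = -20 − 1.125 = -21.125 dBFS.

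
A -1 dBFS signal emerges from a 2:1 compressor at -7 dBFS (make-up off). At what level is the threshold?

-13 dBFS

Let T be the threshold. Output overshoot = (input overshoot)/R, so -7 − T = (-1 − T)/2.
2·(-7 − T) = -1 − T → 1·T = -14 − (-1) = -13.
T = -13/1 = -13 dBFS.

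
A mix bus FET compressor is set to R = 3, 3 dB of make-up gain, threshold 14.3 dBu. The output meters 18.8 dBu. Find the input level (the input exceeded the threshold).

Stripping the +3 dB make-up gives 15.8 dBu at the gain stage.
That's 1.5 dB above the 14.3 dBu threshold.
Input overshoot = R × output overshoot = 4.5 dB → input = 14.3 + 4.5 = 18.8 dBu.

18.8 dBu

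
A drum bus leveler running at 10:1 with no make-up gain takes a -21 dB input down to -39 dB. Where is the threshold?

Gain reduction = -21 − (-39) = 18 dB; output overshoot = GR / (R − 1) = 18 / 9 = 2 dB.
Threshold = output − output overshoot = -39 − 2 = -41 dB.

-41 dB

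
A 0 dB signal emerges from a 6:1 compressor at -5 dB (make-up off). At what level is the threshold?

-6 dB

Input is 6 dB above T (since output overshoot × R = input overshoot: (-5 − T)·6 = 0 − T gives T = -6 dB).
Check: -6 + (0 − (-6))/6 = -6 + 1 = -5 dB. ✓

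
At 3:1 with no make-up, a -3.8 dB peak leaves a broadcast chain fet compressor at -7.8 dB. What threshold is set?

-9.8 dB

Gain reduction = -3.8 − (-7.8) = 4 dB; output overshoot = GR / (R − 1) = 4 / 2 = 2 dB.
Threshold = output − output overshoot = -7.8 − 2 = -9.8 dB.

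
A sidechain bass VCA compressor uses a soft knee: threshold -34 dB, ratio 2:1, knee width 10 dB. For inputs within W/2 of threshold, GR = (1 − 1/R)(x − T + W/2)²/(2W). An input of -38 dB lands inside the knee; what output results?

-38.025 dB

x − T + W/2 = -38 − (-34) + 5 = 1.
GR = (1 − 1/2) × 1² / 20 = 0.5 × 1 / 20 = 0.025 dB.
Output = -38 − 0.025 = -38.025 dB.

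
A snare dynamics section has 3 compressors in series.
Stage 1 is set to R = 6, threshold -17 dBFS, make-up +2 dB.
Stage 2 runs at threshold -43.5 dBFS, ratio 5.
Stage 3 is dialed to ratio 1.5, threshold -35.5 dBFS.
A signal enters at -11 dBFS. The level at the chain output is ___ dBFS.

-37.6 dBFS

Stage 1: overshoot 6 dB → 6/6 = 1 dB → -16 dBFS; +2 dB make-up → -14 dBFS.
Stage 2: -14 dBFS is 29.5 dB over -43.5 dBFS; at 5:1 that becomes 5.9 dB over, giving -37.6 dBFS.
Stage 3: below threshold (-37.6 ≤ -35.5); passes unchanged; output -37.6 dBFS.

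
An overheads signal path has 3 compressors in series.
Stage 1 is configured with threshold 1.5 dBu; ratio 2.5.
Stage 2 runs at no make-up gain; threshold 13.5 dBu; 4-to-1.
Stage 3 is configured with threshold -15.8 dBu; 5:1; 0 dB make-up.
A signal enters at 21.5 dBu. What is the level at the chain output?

Stage 1: 21.5 dBu is 20 dB over 1.5 dBu; at 2.5:1 that becomes 8 dB over, giving 9.5 dBu.
Stage 2: below threshold (9.5 ≤ 13.5); passes unchanged; output 9.5 dBu.
Stage 3: 9.5 dBu is 25.3 dB over -15.8 dBu; at 5:1 that becomes 5.06 dB over, giving -10.74 dBu.

-10.74 dBu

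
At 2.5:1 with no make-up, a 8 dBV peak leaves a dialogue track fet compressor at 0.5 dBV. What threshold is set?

-4.5 dBV

Let T be the threshold. Output overshoot = (input overshoot)/R, so 0.5 − T = (8 − T)/2.5.
2.5·(0.5 − T) = 8 − T → 1.5·T = 1.25 − 8 = -6.75.
T = -6.75/1.5 = -4.5 dBV.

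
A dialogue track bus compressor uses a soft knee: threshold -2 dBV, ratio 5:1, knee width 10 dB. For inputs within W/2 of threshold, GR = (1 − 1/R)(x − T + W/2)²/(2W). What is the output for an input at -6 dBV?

x − T + W/2 = -6 − (-2) + 5 = 1.
GR = (1 − 1/5) × 1² / 20 = 0.8 × 1 / 20 = 0.04 dB.
Output = -6 − 0.04 = -6.04 dBV.

-6.04 dBV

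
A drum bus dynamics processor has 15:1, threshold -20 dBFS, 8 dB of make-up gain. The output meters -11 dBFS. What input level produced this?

-5 dBFS

Remove make-up: -11 − 8 = -19 dBFS.
The compressed level sits -19 − (-20) = 1 dB over threshold.
Before 15:1 compression the overshoot was 1 × 15 = 15 dB, so input = -20 + 15 = -5 dBFS.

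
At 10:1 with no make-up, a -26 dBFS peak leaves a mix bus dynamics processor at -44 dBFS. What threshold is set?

Input is 20 dB above T (since output overshoot × R = input overshoot: (-44 − T)·10 = -26 − T gives T = -46 dBFS).
Check: -46 + (-26 − (-46))/10 = -46 + 2 = -44 dBFS. ✓

-46 dBFS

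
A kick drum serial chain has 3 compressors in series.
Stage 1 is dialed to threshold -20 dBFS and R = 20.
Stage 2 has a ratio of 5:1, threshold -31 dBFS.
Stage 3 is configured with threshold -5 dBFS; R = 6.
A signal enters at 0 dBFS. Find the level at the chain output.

Stage 1: 0 dBFS is 20 dB over -20 dBFS; at 20:1 that becomes 1 dB over, giving -19 dBFS.
Stage 2: 12 dB above -31 dBFS, reduced 5:1 to 2.4 dB above → -28.6 dBFS.
Stage 3: -28.6 dBFS ≤ -5 dBFS, so stage 3 doesn't engage; output -28.6 dBFS.

-28.6 dBFS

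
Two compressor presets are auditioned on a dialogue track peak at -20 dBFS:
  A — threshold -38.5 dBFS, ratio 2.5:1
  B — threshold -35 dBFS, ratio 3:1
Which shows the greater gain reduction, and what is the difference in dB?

A, by 1.1 dB

A: GR = 18.5 − 18.5/2.5 = 11.1 dB.
B: GR = 15 − 15/3 = 10 dB.
A reduces 1.1 dB more.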